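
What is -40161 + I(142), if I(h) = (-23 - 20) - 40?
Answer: -40244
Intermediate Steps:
I(h) = -83 (I(h) = -43 - 40 = -83)
-40161 + I(142) = -40161 - 83 = -40244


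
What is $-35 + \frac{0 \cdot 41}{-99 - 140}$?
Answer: $-35$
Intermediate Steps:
$-35 + \frac{0 \cdot 41}{-99 - 140} = -35 + \frac{1}{-239} \cdot 0 = -35 - 0 = -35 + 0 = -35$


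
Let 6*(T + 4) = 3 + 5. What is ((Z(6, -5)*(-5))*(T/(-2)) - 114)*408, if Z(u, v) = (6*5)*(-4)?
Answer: 279888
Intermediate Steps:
T = -8/3 (T = -4 + (3 + 5)/6 = -4 + (⅙)*8 = -4 + 4/3 = -8/3 ≈ -2.6667)
Z(u, v) = -120 (Z(u, v) = 30*(-4) = -120)
((Z(6, -5)*(-5))*(T/(-2)) - 114)*408 = ((-120*(-5))*(-8/3/(-2)) - 114)*408 = (600*(-8/3*(-½)) - 114)*408 = (600*(4/3) - 114)*408 = (800 - 114)*408 = 686*408 = 279888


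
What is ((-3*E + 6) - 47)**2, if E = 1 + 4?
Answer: 3136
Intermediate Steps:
E = 5
((-3*E + 6) - 47)**2 = ((-3*5 + 6) - 47)**2 = ((-15 + 6) - 47)**2 = (-9 - 47)**2 = (-56)**2 = 3136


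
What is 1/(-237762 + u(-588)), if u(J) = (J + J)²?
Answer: 1/1145214 ≈ 8.7320e-7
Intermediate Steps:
u(J) = 4*J² (u(J) = (2*J)² = 4*J²)
1/(-237762 + u(-588)) = 1/(-237762 + 4*(-588)²) = 1/(-237762 + 4*345744) = 1/(-237762 + 1382976) = 1/1145214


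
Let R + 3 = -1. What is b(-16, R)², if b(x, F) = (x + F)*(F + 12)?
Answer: 25600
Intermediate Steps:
R = -4 (R = -3 - 1 = -4)
b(x, F) = (12 + F)*(F + x) (b(x, F) = (F + x)*(12 + F) = (12 + F)*(F + x))
b(-16, R)² = ((-4)² + 12*(-4) + 12*(-16) - 4*(-16))² = (16 - 48 - 192 + 64)² = (-160)² = 25600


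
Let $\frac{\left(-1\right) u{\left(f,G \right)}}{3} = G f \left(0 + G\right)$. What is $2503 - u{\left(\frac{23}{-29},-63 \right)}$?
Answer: $- \frac{201274}{29} \approx -6940.5$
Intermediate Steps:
$u{\left(f,G \right)} = - 3 f G^{2}$ ($u{\left(f,G \right)} = - 3 G f \left(0 + G\right) = - 3 G f G = - 3 G G f = - 3 f G^{2}$)
$2503 - u{\left(\frac{23}{-29},-63 \right)} = 2503 - - 3 \frac{23}{-29} \left(-63\right)^{2} = 2503 - \left(-3\right) 23 \left(- \frac{1}{29}\right) 3969 = 2503 - \left(-3\right) \left(- \frac{23}{29}\right) 3969 = 2503 - \frac{273861}{29} = - \frac{201274}{29}$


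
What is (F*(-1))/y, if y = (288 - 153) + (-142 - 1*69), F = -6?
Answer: -3/38 ≈ -0.078947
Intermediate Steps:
y = -76 (y = 135 + (-142 - 69) = 135 - 211 = -76)
(F*(-1))/y = -6*(-1)/(-76) = 6*(-1/76) = -3/38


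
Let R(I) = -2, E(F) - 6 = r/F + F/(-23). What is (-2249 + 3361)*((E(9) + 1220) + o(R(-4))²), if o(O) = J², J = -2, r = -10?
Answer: 285542696/207 ≈ 1.3794e+6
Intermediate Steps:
E(F) = 6 - 10/F - F/23 (E(F) = 6 + (-10/F + F/(-23)) = 6 + (-10/F + F*(-1/23)) = 6 + (-10/F - F/23) = 6 - 10/F - F/23)
o(O) = 4 (o(O) = (-2)² = 4)
(-2249 + 3361)*((E(9) + 1220) + o(R(-4))²) = (-2249 + 3361)*(((6 - 10/9 - 1/23*9) + 1220) + 4²) = 1112*(((6 - 10*⅑ - 9/23) + 1220) + 16) = 1112*(((6 - 10/9 - 9/23) + 1220) + 16) = 1112*((931/207 + 1220) + 16) = 1112*(253471/207 + 16) = 1112*(256783/207) = 285542696/207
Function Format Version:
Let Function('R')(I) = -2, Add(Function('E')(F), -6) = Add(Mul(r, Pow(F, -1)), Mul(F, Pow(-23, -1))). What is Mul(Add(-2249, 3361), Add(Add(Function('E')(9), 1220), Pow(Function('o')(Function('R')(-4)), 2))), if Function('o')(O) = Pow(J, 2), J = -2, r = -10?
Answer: Rational(285542696, 207) ≈ 1.3794e+6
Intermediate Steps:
Function('E')(F) = Add(6, Mul(-10, Pow(F, -1)), Mul(Rational(-1, 23), F)) (Function('E')(F) = Add(6, Add(Mul(-10, Pow(F, -1)), Mul(F, Pow(-23, -1)))) = Add(6, Add(Mul(-10, Pow(F, -1)), Mul(F, Rational(-1, 23)))) = Add(6, Add(Mul(-10, Pow(F, -1)), Mul(Rational(-1, 23), F))) = Add(6, Mul(-10, Pow(F, -1)), Mul(Rational(-1, 23), F)))
Function('o')(O) = 4 (Function('o')(O) = Pow(-2, 2) = 4)
Mul(Add(-2249, 3361), Add(Add(Function('E')(9), 1220), Pow(Function('o')(Function('R')(-4)), 2))) = Mul(Add(-2249, 3361), Add(Add(Add(6, Mul(-10, Pow(9, -1)), Mul(Rational(-1, 23), 9)), 1220), Pow(4, 2))) = Mul(1112, Add(Add(Add(6, Mul(-10, Rational(1, 9)), Rational(-9, 23)), 1220), 16)) = Mul(1112, Add(Add(Add(6, Rational(-10, 9), Rational(-9, 23)), 1220), 16)) = Mul(1112, Add(Add(Rational(931, 207), 1220), 16)) = Mul(1112, Add(Rational(253471, 207), 16)) = Mul(1112, Rational(256783, 207)) = Rational(285542696, 207)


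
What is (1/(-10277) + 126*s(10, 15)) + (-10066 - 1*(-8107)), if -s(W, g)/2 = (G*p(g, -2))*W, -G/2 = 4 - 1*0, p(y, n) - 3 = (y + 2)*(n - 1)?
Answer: -9964980004/10277 ≈ -9.6964e+5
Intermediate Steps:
p(y, n) = 3 + (-1 + n)*(2 + y) (p(y, n) = 3 + (y + 2)*(n - 1) = 3 + (2 + y)*(-1 + n) = 3 + (-1 + n)*(2 + y))
G = -8 (G = -2*(4 - 1*0) = -2*(4 + 0) = -2*4 = -8)
s(W, g) = -2*W*(24 + 24*g) (s(W, g) = -2*(-8*(1 - g + 2*(-2) - 2*g))*W = -2*(-8*(1 - g - 4 - 2*g))*W = -2*(-8*(-3 - 3*g))*W = -2*(24 + 24*g)*W = -2*W*(24 + 24*g))
(1/(-10277) + 126*s(10, 15)) + (-10066 - 1*(-8107)) = (1/(-10277) + 126*(-48*10*(1 + 15))) + (-10066 - 1*(-8107)) = (-1/10277 + 126*(-48*10*16)) + (-10066 + 8107) = (-1/10277 + 126*(-7680)) - 1959 = (-1/10277 - 967680) - 1959 = -9944847361/10277 - 1959 = -9964980004/10277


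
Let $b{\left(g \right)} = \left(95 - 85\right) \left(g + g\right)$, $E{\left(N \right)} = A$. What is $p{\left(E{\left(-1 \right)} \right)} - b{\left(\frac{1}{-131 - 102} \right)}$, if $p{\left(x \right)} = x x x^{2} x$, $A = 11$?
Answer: $\frac{37524903}{233} \approx 1.6105 \cdot 10^{5}$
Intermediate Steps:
$E{\left(N \right)} = 11$
$b{\left(g \right)} = 20 g$ ($b{\left(g \right)} = 10 \cdot 2 g = 20 g$)
$p{\left(x \right)} = x^{5}$ ($p{\left(x \right)} = x x^{3} x = x^{4} x = x^{5}$)
$p{\left(E{\left(-1 \right)} \right)} - b{\left(\frac{1}{-131 - 102} \right)} = 11^{5} - \frac{20}{-131 - 102} = 161051 - \frac{20}{-233} = 161051 - 20 \left(- \frac{1}{233}\right) = 161051 - - \frac{20}{233} = 161051 + \frac{20}{233} = \frac{37524903}{233}$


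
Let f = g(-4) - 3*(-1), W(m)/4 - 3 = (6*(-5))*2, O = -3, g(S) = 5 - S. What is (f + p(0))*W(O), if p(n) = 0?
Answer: -2736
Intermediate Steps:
W(m) = -228 (W(m) = 12 + 4*((6*(-5))*2) = 12 + 4*(-30*2) = 12 + 4*(-60) = 12 - 240 = -228)
f = 12 (f = (5 - 1*(-4)) - 3*(-1) = (5 + 4) + 3 = 9 + 3 = 12)
(f + p(0))*W(O) = (12 + 0)*(-228) = 12*(-228) = -2736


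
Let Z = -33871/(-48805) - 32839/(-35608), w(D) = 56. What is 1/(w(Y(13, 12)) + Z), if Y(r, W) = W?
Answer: 1737848440/100128298603 ≈ 0.017356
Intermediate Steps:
Z = 2808785963/1737848440 (Z = -33871*(-1/48805) - 32839*(-1/35608) = 33871/48805 + 32839/35608 = 2808785963/1737848440 ≈ 1.6162)
1/(w(Y(13, 12)) + Z) = 1/(56 + 2808785963/1737848440) = 1/(100128298603/1737848440) = 1737848440/100128298603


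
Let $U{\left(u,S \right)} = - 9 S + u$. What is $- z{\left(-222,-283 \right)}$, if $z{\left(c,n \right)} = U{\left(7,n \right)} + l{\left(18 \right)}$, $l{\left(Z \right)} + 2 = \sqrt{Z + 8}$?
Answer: $-2552 - \sqrt{26} \approx -2557.1$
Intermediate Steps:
$U{\left(u,S \right)} = u - 9 S$
$l{\left(Z \right)} = -2 + \sqrt{8 + Z}$ ($l{\left(Z \right)} = -2 + \sqrt{Z + 8} = -2 + \sqrt{8 + Z}$)
$z{\left(c,n \right)} = 5 + \sqrt{26} - 9 n$ ($z{\left(c,n \right)} = \left(7 - 9 n\right) - \left(2 - \sqrt{8 + 18}\right) = \left(7 - 9 n\right) - \left(2 - \sqrt{26}\right) = 5 + \sqrt{26} - 9 n$)
$- z{\left(-222,-283 \right)} = - (5 + \sqrt{26} - -2547) = - (5 + \sqrt{26} + 2547) = - (2552 + \sqrt{26}) = -2552 - \sqrt{26}$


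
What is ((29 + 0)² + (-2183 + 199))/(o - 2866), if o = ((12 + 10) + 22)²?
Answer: 381/310 ≈ 1.2290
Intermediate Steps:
o = 1936 (o = (22 + 22)² = 44² = 1936)
((29 + 0)² + (-2183 + 199))/(o - 2866) = ((29 + 0)² + (-2183 + 199))/(1936 - 2866) = (29² - 1984)/(-930) = (841 - 1984)*(-1/930) = -1143*(-1/930) = 381/310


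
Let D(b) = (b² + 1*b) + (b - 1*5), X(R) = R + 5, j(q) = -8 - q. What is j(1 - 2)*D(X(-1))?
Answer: -133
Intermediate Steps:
X(R) = 5 + R
D(b) = -5 + b² + 2*b (D(b) = (b² + b) + (b - 5) = (b + b²) + (-5 + b) = -5 + b² + 2*b)
j(1 - 2)*D(X(-1)) = (-8 - (1 - 2))*(-5 + (5 - 1)² + 2*(5 - 1)) = (-8 - 1*(-1))*(-5 + 4² + 2*4) = (-8 + 1)*(-5 + 16 + 8) = -7*19 = -133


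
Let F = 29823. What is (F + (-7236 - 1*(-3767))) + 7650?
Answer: 34004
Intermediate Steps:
(F + (-7236 - 1*(-3767))) + 7650 = (29823 + (-7236 - 1*(-3767))) + 7650 = (29823 + (-7236 + 3767)) + 7650 = (29823 - 3469) + 7650 = 26354 + 7650 = 34004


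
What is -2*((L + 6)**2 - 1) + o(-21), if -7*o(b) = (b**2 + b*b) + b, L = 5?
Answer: -363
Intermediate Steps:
o(b) = -2*b**2/7 - b/7 (o(b) = -((b**2 + b*b) + b)/7 = -((b**2 + b**2) + b)/7 = -(2*b**2 + b)/7 = -(b + 2*b**2)/7 = -2*b**2/7 - b/7)
-2*((L + 6)**2 - 1) + o(-21) = -2*((5 + 6)**2 - 1) - 1/7*(-21)*(1 + 2*(-21)) = -2*(11**2 - 1) - 1/7*(-21)*(1 - 42) = -2*(121 - 1) - 1/7*(-21)*(-41) = -2*120 - 123 = -240 - 123 = -363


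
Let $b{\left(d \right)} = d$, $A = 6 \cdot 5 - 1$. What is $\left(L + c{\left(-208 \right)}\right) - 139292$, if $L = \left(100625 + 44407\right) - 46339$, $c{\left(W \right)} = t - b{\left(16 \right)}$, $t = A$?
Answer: $-40586$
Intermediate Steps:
$A = 29$ ($A = 30 - 1 = 29$)
$t = 29$
$c{\left(W \right)} = 13$ ($c{\left(W \right)} = 29 - 16 = 13$)
$L = 98693$ ($L = 145032 - 46339 = 98693$)
$\left(L + c{\left(-208 \right)}\right) - 139292 = \left(98693 + 13\right) - 139292 = 98706 - 139292 = -40586$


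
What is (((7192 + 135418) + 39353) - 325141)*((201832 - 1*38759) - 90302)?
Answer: -10419206238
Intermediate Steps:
(((7192 + 135418) + 39353) - 325141)*((201832 - 1*38759) - 90302) = ((142610 + 39353) - 325141)*((201832 - 38759) - 90302) = (181963 - 325141)*(163073 - 90302) = -143178*72771 = -10419206238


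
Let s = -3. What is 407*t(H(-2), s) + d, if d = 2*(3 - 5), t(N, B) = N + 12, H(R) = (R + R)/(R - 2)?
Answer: 5287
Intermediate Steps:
H(R) = 2*R/(-2 + R) (H(R) = (2*R)/(-2 + R) = 2*R/(-2 + R))
t(N, B) = 12 + N
d = -4 (d = 2*(-2) = -4)
407*t(H(-2), s) + d = 407*(12 + 2*(-2)/(-2 - 2)) - 4 = 407*(12 + 2*(-2)/(-4)) - 4 = 407*(12 + 2*(-2)*(-1/4)) - 4 = 407*(12 + 1) - 4 = 407*13 - 4 = 5291 - 4 = 5287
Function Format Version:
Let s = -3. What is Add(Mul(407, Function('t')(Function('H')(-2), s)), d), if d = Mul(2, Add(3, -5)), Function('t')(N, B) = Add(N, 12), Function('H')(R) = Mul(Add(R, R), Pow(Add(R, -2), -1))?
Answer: 5287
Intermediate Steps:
Function('H')(R) = Mul(2, R, Pow(Add(-2, R), -1)) (Function('H')(R) = Mul(Mul(2, R), Pow(Add(-2, R), -1)) = Mul(2, R, Pow(Add(-2, R), -1)))
Function('t')(N, B) = Add(12, N)
d = -4 (d = Mul(2, -2) = -4)
Add(Mul(407, Function('t')(Function('H')(-2), s)), d) = Add(Mul(407, Add(12, Mul(2, -2, Pow(Add(-2, -2), -1)))), -4) = Add(Mul(407, Add(12, Mul(2, -2, Pow(-4, -1)))), -4) = Add(Mul(407, Add(12, Mul(2, -2, Rational(-1, 4)))), -4) = Add(Mul(407, Add(12, 1)), -4) = Add(Mul(407, 13), -4) = Add(5291, -4) = 5287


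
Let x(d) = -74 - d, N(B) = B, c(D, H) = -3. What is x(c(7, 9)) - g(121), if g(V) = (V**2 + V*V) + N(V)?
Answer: -29474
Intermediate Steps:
g(V) = V + 2*V**2 (g(V) = (V**2 + V*V) + V = (V**2 + V**2) + V = 2*V**2 + V = V + 2*V**2)
x(c(7, 9)) - g(121) = (-74 - 1*(-3)) - 121*(1 + 2*121) = (-74 + 3) - 121*(1 + 242) = -71 - 121*243 = -71 - 1*29403 = -71 - 29403 = -29474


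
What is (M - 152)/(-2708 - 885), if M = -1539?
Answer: 1691/3593 ≈ 0.47064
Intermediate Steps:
(M - 152)/(-2708 - 885) = (-1539 - 152)/(-2708 - 885) = -1691/(-3593) = -1691*(-1/3593) = 1691/3593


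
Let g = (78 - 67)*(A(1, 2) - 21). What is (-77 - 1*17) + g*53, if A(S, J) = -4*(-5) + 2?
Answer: 489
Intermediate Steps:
A(S, J) = 22 (A(S, J) = 20 + 2 = 22)
g = 11 (g = (78 - 67)*(22 - 21) = 11*1 = 11)
(-77 - 1*17) + g*53 = (-77 - 1*17) + 11*53 = (-77 - 17) + 583 = -94 + 583 = 489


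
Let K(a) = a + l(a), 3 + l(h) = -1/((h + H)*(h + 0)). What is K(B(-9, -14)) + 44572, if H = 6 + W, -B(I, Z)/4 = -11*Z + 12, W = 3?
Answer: 19095162599/434920 ≈ 43905.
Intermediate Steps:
B(I, Z) = -48 + 44*Z (B(I, Z) = -4*(-11*Z + 12) = -4*(12 - 11*Z) = -48 + 44*Z)
H = 9 (H = 6 + 3 = 9)
l(h) = -3 - 1/(h*(9 + h)) (l(h) = -3 - 1/((h + 9)*(h + 0)) = -3 - 1/((9 + h)*h) = -3 - 1/(h*(9 + h)))
K(a) = a + (-1 - 27*a - 3*a²)/(a*(9 + a))
K(B(-9, -14)) + 44572 = (-1 + (-48 + 44*(-14))³ - 27*(-48 + 44*(-14)) + 6*(-48 + 44*(-14))²)/((-48 + 44*(-14))*(9 + (-48 + 44*(-14)))) + 44572 = (-1 + (-48 - 616)³ - 27*(-48 - 616) + 6*(-48 - 616)²)/((-48 - 616)*(9 + (-48 - 616))) + 44572 = (-1 + (-664)³ - 27*(-664) + 6*(-664)²)/((-664)*(9 - 664)) + 44572 = -1/664*(-1 - 292754944 + 17928 + 6*440896)/(-655) + 44572 = -1/664*(-1/655)*(-1 - 292754944 + 17928 + 2645376) + 44572 = -1/664*(-1/655)*(-290091641) + 44572 = -290091641/434920 + 44572 = 19095162599/434920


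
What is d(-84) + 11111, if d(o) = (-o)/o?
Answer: 11110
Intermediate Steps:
d(o) = -1
d(-84) + 11111 = -1 + 11111 = 11110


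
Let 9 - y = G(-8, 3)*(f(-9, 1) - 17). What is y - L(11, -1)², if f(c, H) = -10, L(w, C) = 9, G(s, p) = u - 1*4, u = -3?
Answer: -261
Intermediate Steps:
G(s, p) = -7 (G(s, p) = -3 - 1*4 = -3 - 4 = -7)
y = -180 (y = 9 - (-7)*(-10 - 17) = 9 - (-7)*(-27) = 9 - 1*189 = 9 - 189 = -180)
y - L(11, -1)² = -180 - 1*9² = -180 - 1*81 = -180 - 81 = -261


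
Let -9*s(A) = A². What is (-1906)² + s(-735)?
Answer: 3572811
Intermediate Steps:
s(A) = -A²/9
(-1906)² + s(-735) = (-1906)² - ⅑*(-735)² = 3632836 - ⅑*540225 = 3632836 - 60025 = 3572811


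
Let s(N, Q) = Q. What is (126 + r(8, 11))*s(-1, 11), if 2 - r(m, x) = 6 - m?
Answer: 1430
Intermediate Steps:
r(m, x) = -4 + m (r(m, x) = 2 - (6 - m) = 2 + (-6 + m) = -4 + m)
(126 + r(8, 11))*s(-1, 11) = (126 + (-4 + 8))*11 = (126 + 4)*11 = 130*11 = 1430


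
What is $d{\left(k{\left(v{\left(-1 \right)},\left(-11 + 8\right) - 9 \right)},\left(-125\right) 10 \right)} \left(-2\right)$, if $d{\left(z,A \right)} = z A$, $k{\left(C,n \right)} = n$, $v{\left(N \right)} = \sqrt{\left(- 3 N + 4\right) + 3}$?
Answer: $-30000$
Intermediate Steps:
$v{\left(N \right)} = \sqrt{7 - 3 N}$ ($v{\left(N \right)} = \sqrt{\left(4 - 3 N\right) + 3} = \sqrt{7 - 3 N}$)
$d{\left(z,A \right)} = A z$
$d{\left(k{\left(v{\left(-1 \right)},\left(-11 + 8\right) - 9 \right)},\left(-125\right) 10 \right)} \left(-2\right) = \left(-125\right) 10 \left(\left(-11 + 8\right) - 9\right) \left(-2\right) = - 1250 \left(-3 - 9\right) \left(-2\right) = \left(-1250\right) \left(-12\right) \left(-2\right) = 15000 \left(-2\right) = -30000$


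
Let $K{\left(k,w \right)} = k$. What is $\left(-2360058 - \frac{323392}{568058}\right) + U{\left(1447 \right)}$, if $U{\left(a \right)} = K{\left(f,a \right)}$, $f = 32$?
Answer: $- \frac{670315986450}{284029} \approx -2.36 \cdot 10^{6}$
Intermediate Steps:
$U{\left(a \right)} = 32$
$\left(-2360058 - \frac{323392}{568058}\right) + U{\left(1447 \right)} = \left(-2360058 - \frac{323392}{568058}\right) + 32 = \left(-2360058 - \frac{161696}{284029}\right) + 32 = - \frac{670325075378}{284029} + 32 = - \frac{670315986450}{284029}$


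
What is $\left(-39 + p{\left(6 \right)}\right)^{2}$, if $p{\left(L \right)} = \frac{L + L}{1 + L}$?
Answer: $\frac{68121}{49} \approx 1390.2$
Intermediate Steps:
$p{\left(L \right)} = \frac{2 L}{1 + L}$
$\left(-39 + p{\left(6 \right)}\right)^{2} = \left(-39 + 2 \cdot 6 \frac{1}{1 + 6}\right)^{2} = \left(-39 + 2 \cdot 6 \cdot \frac{1}{7}\right)^{2} = \left(-39 + \frac{12}{7}\right)^{2} = \left(- \frac{261}{7}\right)^{2} = \frac{68121}{49}$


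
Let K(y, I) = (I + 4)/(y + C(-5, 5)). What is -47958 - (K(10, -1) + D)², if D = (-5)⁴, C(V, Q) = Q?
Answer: -10970826/25 ≈ -4.3883e+5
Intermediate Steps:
D = 625
K(y, I) = (4 + I)/(5 + y) (K(y, I) = (I + 4)/(y + 5) = (4 + I)/(5 + y))
-47958 - (K(10, -1) + D)² = -47958 - ((4 - 1)/(5 + 10) + 625)² = -47958 - (3/15 + 625)² = -47958 - ((1/15)*3 + 625)² = -47958 - (⅕ + 625)² = -47958 - (3126/5)² = -47958 - 1*9771876/25 = -47958 - 9771876/25 = -10970826/25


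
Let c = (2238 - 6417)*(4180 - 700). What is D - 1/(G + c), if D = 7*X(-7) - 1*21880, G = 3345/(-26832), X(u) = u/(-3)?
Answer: -8531544523306813/390215632785 ≈ -21864.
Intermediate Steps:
X(u) = -u/3 (X(u) = u*(-⅓) = -u/3)
G = -1115/8944 (G = 3345*(-1/26832) = -1115/8944 ≈ -0.12466)
c = -14542920 (c = -4179*3480 = -14542920)
D = -65591/3 (D = 7*(-⅓*(-7)) - 1*21880 = 7*(7/3) - 21880 = 49/3 - 21880 = -65591/3 ≈ -21864.)
D - 1/(G + c) = -65591/3 - 1/(-1115/8944 - 14542920) = -65591/3 - 1/(-130071877595/8944) = -65591/3 - 1*(-8944/130071877595) = -65591/3 + 8944/130071877595 = -8531544523306813/390215632785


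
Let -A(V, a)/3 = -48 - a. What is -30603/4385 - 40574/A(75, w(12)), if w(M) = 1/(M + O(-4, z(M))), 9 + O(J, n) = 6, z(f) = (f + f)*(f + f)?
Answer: -547002069/1898705 ≈ -288.09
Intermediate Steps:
z(f) = 4*f**2 (z(f) = (2*f)*(2*f) = 4*f**2)
O(J, n) = -3 (O(J, n) = -9 + 6 = -3)
w(M) = 1/(-3 + M) (w(M) = 1/(M - 3) = 1/(-3 + M))
A(V, a) = 144 + 3*a (A(V, a) = -3*(-48 - a) = 144 + 3*a)
-30603/4385 - 40574/A(75, w(12)) = -30603/4385 - 40574/(144 + 3/(-3 + 12)) = -30603*1/4385 - 40574/(144 + 3/9) = -30603/4385 - 40574/(144 + 3*(1/9)) = -30603/4385 - 40574/(144 + 1/3) = -30603/4385 - 40574/433/3 = -30603/4385 - 40574*3/433 = -30603/4385 - 121722/433 = -547002069/1898705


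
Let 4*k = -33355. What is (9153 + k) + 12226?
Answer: 52161/4 ≈ 13040.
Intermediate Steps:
k = -33355/4 (k = (1/4)*(-33355) = -33355/4 ≈ -8338.8)
(9153 + k) + 12226 = (9153 - 33355/4) + 12226 = 3257/4 + 12226 = 52161/4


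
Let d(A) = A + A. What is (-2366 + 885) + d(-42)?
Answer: -1565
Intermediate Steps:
d(A) = 2*A
(-2366 + 885) + d(-42) = (-2366 + 885) + 2*(-42) = -1481 - 84 = -1565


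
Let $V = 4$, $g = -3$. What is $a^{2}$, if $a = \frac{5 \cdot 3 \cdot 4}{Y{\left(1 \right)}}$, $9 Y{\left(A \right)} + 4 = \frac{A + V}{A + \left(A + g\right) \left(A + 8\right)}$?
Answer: $\frac{84272400}{5329} \approx 15814.0$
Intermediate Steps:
$Y{\left(A \right)} = - \frac{4}{9} + \frac{4 + A}{9 \left(A + \left(-3 + A\right) \left(8 + A\right)\right)}$ ($Y{\left(A \right)} = - \frac{4}{9} + \frac{\left(A + 4\right) \frac{1}{A + \left(A - 3\right) \left(A + 8\right)}}{9} = - \frac{4}{9} + \frac{\left(4 + A\right) \frac{1}{A + \left(-3 + A\right) \left(8 + A\right)}}{9} = - \frac{4}{9} + \frac{\frac{1}{A + \left(-3 + A\right) \left(8 + A\right)} \left(4 + A\right)}{9} = - \frac{4}{9} + \frac{4 + A}{9 \left(A + \left(-3 + A\right) \left(8 + A\right)\right)}$)
$a = - \frac{9180}{73}$ ($a = \frac{5 \cdot 3 \cdot 4}{\frac{1}{9} \frac{1}{-24 + 1^{2} + 6 \cdot 1} \left(100 - 23 - 4 \cdot 1^{2}\right)} = \frac{15 \cdot 4}{\frac{1}{9} \frac{1}{-24 + 1 + 6} \left(100 - 23 - 4\right)} = \frac{60}{\frac{1}{9} \frac{1}{-17} \left(100 - 23 - 4\right)} = \frac{60}{\frac{1}{9} \left(- \frac{1}{17}\right) 73} = \frac{60}{- \frac{73}{153}} = 60 \left(- \frac{153}{73}\right) = - \frac{9180}{73} \approx -125.75$)
$a^{2} = \left(- \frac{9180}{73}\right)^{2} = \frac{84272400}{5329}$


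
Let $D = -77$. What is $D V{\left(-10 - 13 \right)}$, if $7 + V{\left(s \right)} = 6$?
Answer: $77$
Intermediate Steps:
$V{\left(s \right)} = -1$ ($V{\left(s \right)} = -7 + 6 = -1$)
$D V{\left(-10 - 13 \right)} = \left(-77\right) \left(-1\right) = 77$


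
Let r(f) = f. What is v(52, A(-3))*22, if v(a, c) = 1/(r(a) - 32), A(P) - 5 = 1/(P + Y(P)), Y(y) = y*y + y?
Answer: 11/10 ≈ 1.1000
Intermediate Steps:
Y(y) = y + y² (Y(y) = y² + y = y + y²)
A(P) = 5 + 1/(P + P*(1 + P))
v(a, c) = 1/(-32 + a) (v(a, c) = 1/(a - 32) = 1/(-32 + a))
v(52, A(-3))*22 = 22/(-32 + 52) = 22/20 = (1/20)*22 = 11/10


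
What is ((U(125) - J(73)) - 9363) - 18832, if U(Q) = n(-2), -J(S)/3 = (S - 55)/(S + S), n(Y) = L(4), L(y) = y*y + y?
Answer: -2056748/73 ≈ -28175.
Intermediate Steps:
L(y) = y + y² (L(y) = y² + y = y + y²)
n(Y) = 20 (n(Y) = 4*(1 + 4) = 4*5 = 20)
J(S) = -3*(-55 + S)/(2*S) (J(S) = -3*(S - 55)/(S + S) = -3*(-55 + S)/(2*S))
U(Q) = 20
((U(125) - J(73)) - 9363) - 18832 = ((20 - 3*(55 - 1*73)/(2*73)) - 9363) - 18832 = ((20 - 3*(55 - 73)/(2*73)) - 9363) - 18832 = ((20 - 3*(-18)/(2*73)) - 9363) - 18832 = ((20 - 1*(-27/73)) - 9363) - 18832 = ((20 + 27/73) - 9363) - 18832 = (1487/73 - 9363) - 18832 = -682012/73 - 18832 = -2056748/73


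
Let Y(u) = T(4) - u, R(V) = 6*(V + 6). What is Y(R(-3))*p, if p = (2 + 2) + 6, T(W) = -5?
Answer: -230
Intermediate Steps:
R(V) = 36 + 6*V (R(V) = 6*(6 + V) = 36 + 6*V)
p = 10 (p = 4 + 6 = 10)
Y(u) = -5 - u
Y(R(-3))*p = (-5 - (36 + 6*(-3)))*10 = (-5 - (36 - 18))*10 = (-5 - 1*18)*10 = (-5 - 18)*10 = -23*10 = -230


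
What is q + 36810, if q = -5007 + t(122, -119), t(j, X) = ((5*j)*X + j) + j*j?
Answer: -25781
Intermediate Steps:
t(j, X) = j + j² + 5*X*j (t(j, X) = (5*X*j + j) + j² = (j + 5*X*j) + j² = j + j² + 5*X*j)
q = -62591 (q = -5007 + 122*(1 + 122 + 5*(-119)) = -5007 + 122*(1 + 122 - 595) = -5007 + 122*(-472) = -5007 - 57584 = -62591)
q + 36810 = -62591 + 36810 = -25781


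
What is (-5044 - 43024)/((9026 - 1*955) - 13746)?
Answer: 48068/5675 ≈ 8.4701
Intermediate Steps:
(-5044 - 43024)/((9026 - 1*955) - 13746) = -48068/((9026 - 955) - 13746) = -48068/(8071 - 13746) = -48068/(-5675) = -48068*(-1/5675) = 48068/5675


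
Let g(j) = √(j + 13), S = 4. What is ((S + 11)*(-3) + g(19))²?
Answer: 2057 - 360*√2 ≈ 1547.9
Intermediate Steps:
g(j) = √(13 + j)
((S + 11)*(-3) + g(19))² = ((4 + 11)*(-3) + √(13 + 19))² = (15*(-3) + √32)² = (-45 + 4*√2)²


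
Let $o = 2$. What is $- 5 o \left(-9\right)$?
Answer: $90$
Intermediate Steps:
$- 5 o \left(-9\right) = \left(-5\right) 2 \left(-9\right) = \left(-10\right) \left(-9\right) = 90$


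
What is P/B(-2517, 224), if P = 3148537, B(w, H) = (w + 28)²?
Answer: 3148537/6195121 ≈ 0.50823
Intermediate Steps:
B(w, H) = (28 + w)²
P/B(-2517, 224) = 3148537/((28 - 2517)²) = 3148537/((-2489)²) = 3148537/6195121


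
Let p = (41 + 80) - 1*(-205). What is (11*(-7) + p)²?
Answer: 62001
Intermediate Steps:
p = 326 (p = 121 + 205 = 326)
(11*(-7) + p)² = (11*(-7) + 326)² = (-77 + 326)² = 249² = 62001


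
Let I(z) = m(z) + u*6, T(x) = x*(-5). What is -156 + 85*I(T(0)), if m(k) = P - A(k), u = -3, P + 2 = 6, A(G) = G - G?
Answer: -1346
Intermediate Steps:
A(G) = 0
P = 4 (P = -2 + 6 = 4)
T(x) = -5*x
m(k) = 4 (m(k) = 4 - 1*0 = 4 + 0 = 4)
I(z) = -14 (I(z) = 4 - 3*6 = 4 - 18 = -14)
-156 + 85*I(T(0)) = -156 + 85*(-14) = -156 - 1190 = -1346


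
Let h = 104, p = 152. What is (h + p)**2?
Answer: 65536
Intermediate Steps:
(h + p)**2 = (104 + 152)**2 = 256**2 = 65536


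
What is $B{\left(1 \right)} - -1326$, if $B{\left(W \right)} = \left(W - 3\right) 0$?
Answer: $1326$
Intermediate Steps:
$B{\left(W \right)} = 0$ ($B{\left(W \right)} = \left(-3 + W\right) 0 = 0$)
$B{\left(1 \right)} - -1326 = 0 - -1326 = 0 + 1326 = 1326$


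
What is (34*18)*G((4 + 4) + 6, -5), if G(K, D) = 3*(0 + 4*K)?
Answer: 102816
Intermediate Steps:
G(K, D) = 12*K (G(K, D) = 3*(4*K) = 12*K)
(34*18)*G((4 + 4) + 6, -5) = (34*18)*(12*((4 + 4) + 6)) = 612*(12*(8 + 6)) = 612*(12*14) = 612*168 = 102816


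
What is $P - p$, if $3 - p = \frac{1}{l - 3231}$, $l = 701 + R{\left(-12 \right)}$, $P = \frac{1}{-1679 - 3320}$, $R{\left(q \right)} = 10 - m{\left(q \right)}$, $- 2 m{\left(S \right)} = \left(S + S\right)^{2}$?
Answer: $- \frac{33480535}{11157768} \approx -3.0006$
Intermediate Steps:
$m{\left(S \right)} = - 2 S^{2}$ ($m{\left(S \right)} = - \frac{\left(S + S\right)^{2}}{2} = - \frac{\left(2 S\right)^{2}}{2} = - \frac{4 S^{2}}{2} = - 2 S^{2}$)
$R{\left(q \right)} = 10 + 2 q^{2}$ ($R{\left(q \right)} = 10 - - 2 q^{2} = 10 + 2 q^{2}$)
$P = - \frac{1}{4999}$ ($P = \frac{1}{-4999} = - \frac{1}{4999} \approx -0.00020004$)
$l = 999$ ($l = 701 + \left(10 + 2 \left(-12\right)^{2}\right) = 701 + \left(10 + 2 \cdot 144\right) = 701 + \left(10 + 288\right) = 701 + 298 = 999$)
$p = \frac{6697}{2232}$ ($p = 3 - \frac{1}{999 - 3231} = 3 - \frac{1}{-2232} = 3 - - \frac{1}{2232} = 3 + \frac{1}{2232} = \frac{6697}{2232} \approx 3.0004$)
$P - p = - \frac{1}{4999} - \frac{6697}{2232} = - \frac{33480535}{11157768}$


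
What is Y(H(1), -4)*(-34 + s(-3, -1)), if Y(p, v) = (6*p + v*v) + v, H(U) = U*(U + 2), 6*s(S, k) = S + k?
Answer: -1040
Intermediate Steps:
s(S, k) = S/6 + k/6 (s(S, k) = (S + k)/6 = S/6 + k/6)
H(U) = U*(2 + U)
Y(p, v) = v + v**2 + 6*p (Y(p, v) = (6*p + v**2) + v = (v**2 + 6*p) + v = v + v**2 + 6*p)
Y(H(1), -4)*(-34 + s(-3, -1)) = (-4 + (-4)**2 + 6*(1*(2 + 1)))*(-34 + ((1/6)*(-3) + (1/6)*(-1))) = (-4 + 16 + 6*(1*3))*(-34 + (-1/2 - 1/6)) = (-4 + 16 + 6*3)*(-34 - 2/3) = (-4 + 16 + 18)*(-104/3) = 30*(-104/3) = -1040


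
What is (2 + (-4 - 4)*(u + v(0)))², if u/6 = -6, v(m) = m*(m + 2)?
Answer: 84100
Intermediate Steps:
v(m) = m*(2 + m)
u = -36 (u = 6*(-6) = -36)
(2 + (-4 - 4)*(u + v(0)))² = (2 + (-4 - 4)*(-36 + 0*(2 + 0)))² = (2 - 8*(-36 + 0*2))² = (2 - 8*(-36 + 0))² = (2 - 8*(-36))² = (2 + 288)² = 290² = 84100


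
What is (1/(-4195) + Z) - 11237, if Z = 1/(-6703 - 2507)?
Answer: -86830436711/7727190 ≈ -11237.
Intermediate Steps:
Z = -1/9210 (Z = 1/(-9210) = -1/9210 ≈ -0.00010858)
(1/(-4195) + Z) - 11237 = (1/(-4195) - 1/9210) - 11237 = (-1/4195 - 1/9210) - 11237 = -2681/7727190 - 11237 = -86830436711/7727190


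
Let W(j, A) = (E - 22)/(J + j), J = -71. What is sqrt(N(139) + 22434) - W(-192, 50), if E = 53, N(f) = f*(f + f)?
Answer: 31/263 + 2*sqrt(15269) ≈ 247.25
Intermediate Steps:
N(f) = 2*f**2 (N(f) = f*(2*f) = 2*f**2)
W(j, A) = 31/(-71 + j) (W(j, A) = (53 - 22)/(-71 + j) = 31/(-71 + j))
sqrt(N(139) + 22434) - W(-192, 50) = sqrt(2*139**2 + 22434) - 31/(-71 - 192) = sqrt(2*19321 + 22434) - 31/(-263) = sqrt(38642 + 22434) - 31*(-1)/263 = sqrt(61076) - 1*(-31/263) = 2*sqrt(15269) + 31/263 = 31/263 + 2*sqrt(15269)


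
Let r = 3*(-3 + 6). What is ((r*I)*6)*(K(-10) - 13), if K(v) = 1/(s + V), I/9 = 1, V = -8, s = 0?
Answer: -25515/4 ≈ -6378.8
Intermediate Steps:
I = 9 (I = 9*1 = 9)
r = 9 (r = 3*3 = 9)
K(v) = -1/8 (K(v) = 1/(0 - 8) = 1/(-8) = -1/8)
((r*I)*6)*(K(-10) - 13) = ((9*9)*6)*(-1/8 - 13) = (81*6)*(-105/8) = 486*(-105/8) = -25515/4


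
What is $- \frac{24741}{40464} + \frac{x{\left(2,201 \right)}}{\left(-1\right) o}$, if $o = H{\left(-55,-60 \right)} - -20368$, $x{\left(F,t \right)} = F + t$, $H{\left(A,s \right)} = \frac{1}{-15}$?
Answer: $- \frac{853562051}{1373613424} \approx -0.6214$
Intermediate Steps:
$H{\left(A,s \right)} = - \frac{1}{15}$
$o = \frac{305519}{15}$ ($o = - \frac{1}{15} - -20368 = - \frac{1}{15} + 20368 = \frac{305519}{15} \approx 20368.0$)
$- \frac{24741}{40464} + \frac{x{\left(2,201 \right)}}{\left(-1\right) o} = - \frac{24741}{40464} + \frac{2 + 201}{\left(-1\right) \frac{305519}{15}} = \left(-24741\right) \frac{1}{40464} + \frac{203}{- \frac{305519}{15}} = - \frac{2749}{4496} + 203 \left(- \frac{15}{305519}\right) = - \frac{2749}{4496} - \frac{3045}{305519} = - \frac{853562051}{1373613424}$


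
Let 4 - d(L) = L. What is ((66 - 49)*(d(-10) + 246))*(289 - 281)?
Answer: 35360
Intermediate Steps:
d(L) = 4 - L
((66 - 49)*(d(-10) + 246))*(289 - 281) = ((66 - 49)*((4 - 1*(-10)) + 246))*(289 - 281) = (17*((4 + 10) + 246))*8 = (17*(14 + 246))*8 = (17*260)*8 = 4420*8 = 35360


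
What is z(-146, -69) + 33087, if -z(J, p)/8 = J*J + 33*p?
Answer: -119225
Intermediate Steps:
z(J, p) = -264*p - 8*J**2 (z(J, p) = -8*(J*J + 33*p) = -8*(J**2 + 33*p) = -264*p - 8*J**2)
z(-146, -69) + 33087 = (-264*(-69) - 8*(-146)**2) + 33087 = (18216 - 8*21316) + 33087 = (18216 - 170528) + 33087 = -152312 + 33087 = -119225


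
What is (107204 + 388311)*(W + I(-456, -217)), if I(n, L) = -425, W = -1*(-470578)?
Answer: 232967863795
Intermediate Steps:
W = 470578
(107204 + 388311)*(W + I(-456, -217)) = (107204 + 388311)*(470578 - 425) = 495515*470153 = 232967863795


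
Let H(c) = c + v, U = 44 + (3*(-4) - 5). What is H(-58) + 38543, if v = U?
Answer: 38512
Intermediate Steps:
U = 27 (U = 44 + (-12 - 5) = 44 - 17 = 27)
v = 27
H(c) = 27 + c (H(c) = c + 27 = 27 + c)
H(-58) + 38543 = (27 - 58) + 38543 = -31 + 38543 = 38512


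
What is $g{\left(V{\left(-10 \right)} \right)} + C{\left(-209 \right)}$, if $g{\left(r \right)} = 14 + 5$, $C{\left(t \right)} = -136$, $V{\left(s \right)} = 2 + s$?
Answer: $-117$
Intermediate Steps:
$g{\left(r \right)} = 19$
$g{\left(V{\left(-10 \right)} \right)} + C{\left(-209 \right)} = 19 - 136 = -117$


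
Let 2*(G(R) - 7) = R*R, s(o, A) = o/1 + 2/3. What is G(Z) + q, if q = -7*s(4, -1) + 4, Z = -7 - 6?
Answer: 377/6 ≈ 62.833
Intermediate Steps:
Z = -13
s(o, A) = 2/3 + o (s(o, A) = o*1 + 2*(1/3) = o + 2/3 = 2/3 + o)
q = -86/3 (q = -7*(2/3 + 4) + 4 = -7*14/3 + 4 = -98/3 + 4 = -86/3 ≈ -28.667)
G(R) = 7 + R**2/2 (G(R) = 7 + (R*R)/2 = 7 + R**2/2)
G(Z) + q = (7 + (1/2)*(-13)**2) - 86/3 = (7 + (1/2)*169) - 86/3 = (7 + 169/2) - 86/3 = 183/2 - 86/3 = 377/6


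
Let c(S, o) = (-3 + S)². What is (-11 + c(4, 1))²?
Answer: 100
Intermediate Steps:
(-11 + c(4, 1))² = (-11 + (-3 + 4)²)² = (-11 + 1²)² = (-11 + 1)² = (-10)² = 100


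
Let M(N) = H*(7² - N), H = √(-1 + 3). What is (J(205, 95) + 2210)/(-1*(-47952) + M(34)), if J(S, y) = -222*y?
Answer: -50296320/127744103 + 47200*√2/383232309 ≈ -0.39355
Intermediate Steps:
H = √2 ≈ 1.4142
M(N) = √2*(49 - N) (M(N) = √2*(7² - N) = √2*(49 - N))
(J(205, 95) + 2210)/(-1*(-47952) + M(34)) = (-222*95 + 2210)/(-1*(-47952) + √2*(49 - 1*34)) = (-21090 + 2210)/(47952 + √2*(49 - 34)) = -18880/(47952 + √2*15) = -18880/(47952 + 15*√2)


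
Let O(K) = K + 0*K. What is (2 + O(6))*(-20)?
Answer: -160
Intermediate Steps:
O(K) = K (O(K) = K + 0 = K)
(2 + O(6))*(-20) = (2 + 6)*(-20) = 8*(-20) = -160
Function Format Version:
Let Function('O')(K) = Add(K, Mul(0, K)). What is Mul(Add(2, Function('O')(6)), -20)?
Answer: -160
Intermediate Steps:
Function('O')(K) = K (Function('O')(K) = Add(K, 0) = K)
Mul(Add(2, Function('O')(6)), -20) = Mul(Add(2, 6), -20) = Mul(8, -20) = -160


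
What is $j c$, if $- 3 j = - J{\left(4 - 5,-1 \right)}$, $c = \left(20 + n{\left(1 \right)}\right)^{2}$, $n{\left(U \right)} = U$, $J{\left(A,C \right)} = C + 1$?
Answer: $0$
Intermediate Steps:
$J{\left(A,C \right)} = 1 + C$
$c = 441$ ($c = \left(20 + 1\right)^{2} = 21^{2} = 441$)
$j = 0$ ($j = - \frac{\left(-1\right) \left(1 - 1\right)}{3} = - \frac{\left(-1\right) 0}{3} = \left(- \frac{1}{3}\right) 0 = 0$)
$j c = 0 \cdot 441 = 0$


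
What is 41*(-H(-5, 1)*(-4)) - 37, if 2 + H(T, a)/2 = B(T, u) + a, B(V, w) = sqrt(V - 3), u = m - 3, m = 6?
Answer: -365 + 656*I*sqrt(2) ≈ -365.0 + 927.72*I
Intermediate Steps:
u = 3 (u = 6 - 3 = 3)
B(V, w) = sqrt(-3 + V)
H(T, a) = -4 + 2*a + 2*sqrt(-3 + T) (H(T, a) = -4 + 2*(sqrt(-3 + T) + a) = -4 + 2*(a + sqrt(-3 + T)) = -4 + (2*a + 2*sqrt(-3 + T)) = -4 + 2*a + 2*sqrt(-3 + T))
41*(-H(-5, 1)*(-4)) - 37 = 41*(-(-4 + 2*1 + 2*sqrt(-3 - 5))*(-4)) - 37 = 41*(-(-4 + 2 + 2*sqrt(-8))*(-4)) - 37 = 41*(-(-4 + 2 + 2*(2*I*sqrt(2)))*(-4)) - 37 = 41*(-(-4 + 2 + 4*I*sqrt(2))*(-4)) - 37 = 41*(-(-2 + 4*I*sqrt(2))*(-4)) - 37 = 41*((2 - 4*I*sqrt(2))*(-4)) - 37 = 41*(-8 + 16*I*sqrt(2)) - 37 = (-328 + 656*I*sqrt(2)) - 37 = -365 + 656*I*sqrt(2)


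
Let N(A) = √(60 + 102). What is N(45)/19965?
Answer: 3*√2/6655 ≈ 0.00063751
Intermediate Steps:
N(A) = 9*√2 (N(A) = √162 = 9*√2)
N(45)/19965 = (9*√2)/19965 = (9*√2)*(1/19965) = 3*√2/6655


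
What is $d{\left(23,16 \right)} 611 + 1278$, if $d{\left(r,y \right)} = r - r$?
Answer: $1278$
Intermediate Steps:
$d{\left(r,y \right)} = 0$
$d{\left(23,16 \right)} 611 + 1278 = 0 \cdot 611 + 1278 = 0 + 1278 = 1278$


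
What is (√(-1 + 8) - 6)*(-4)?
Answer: 24 - 4*√7 ≈ 13.417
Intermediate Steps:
(√(-1 + 8) - 6)*(-4) = (√7 - 6)*(-4) = (-6 + √7)*(-4) = 24 - 4*√7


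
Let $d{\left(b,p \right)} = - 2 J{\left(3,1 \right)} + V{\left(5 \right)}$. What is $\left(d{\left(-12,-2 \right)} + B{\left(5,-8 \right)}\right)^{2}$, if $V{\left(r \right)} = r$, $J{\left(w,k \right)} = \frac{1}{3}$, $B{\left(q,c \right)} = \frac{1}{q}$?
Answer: $\frac{4624}{225} \approx 20.551$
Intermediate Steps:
$J{\left(w,k \right)} = \frac{1}{3}$
$d{\left(b,p \right)} = \frac{13}{3}$ ($d{\left(b,p \right)} = \left(-2\right) \frac{1}{3} + 5 = - \frac{2}{3} + 5 = \frac{13}{3}$)
$\left(d{\left(-12,-2 \right)} + B{\left(5,-8 \right)}\right)^{2} = \left(\frac{13}{3} + \frac{1}{5}\right)^{2} = \left(\frac{68}{15}\right)^{2} = \frac{4624}{225}$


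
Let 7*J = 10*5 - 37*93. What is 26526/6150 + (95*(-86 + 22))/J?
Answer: 58615611/3475775 ≈ 16.864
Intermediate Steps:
J = -3391/7 (J = (10*5 - 37*93)/7 = (50 - 3441)/7 = (1/7)*(-3391) = -3391/7 ≈ -484.43)
26526/6150 + (95*(-86 + 22))/J = 26526/6150 + (95*(-86 + 22))/(-3391/7) = 26526*(1/6150) + (95*(-64))*(-7/3391) = 4421/1025 - 6080*(-7/3391) = 4421/1025 + 42560/3391 = 58615611/3475775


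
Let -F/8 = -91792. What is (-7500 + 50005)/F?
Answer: 42505/734336 ≈ 0.057882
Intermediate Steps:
F = 734336 (F = -8*(-91792) = 734336)
(-7500 + 50005)/F = (-7500 + 50005)/734336 = 42505*(1/734336) = 42505/734336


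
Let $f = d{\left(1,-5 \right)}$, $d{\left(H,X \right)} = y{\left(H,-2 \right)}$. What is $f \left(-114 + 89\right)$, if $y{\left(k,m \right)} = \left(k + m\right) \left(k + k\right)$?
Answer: $50$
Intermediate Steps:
$y{\left(k,m \right)} = 2 k \left(k + m\right)$ ($y{\left(k,m \right)} = \left(k + m\right) 2 k = 2 k \left(k + m\right)$)
$d{\left(H,X \right)} = 2 H \left(-2 + H\right)$ ($d{\left(H,X \right)} = 2 H \left(H - 2\right) = 2 H \left(-2 + H\right)$)
$f = -2$ ($f = 2 \cdot 1 \left(-2 + 1\right) = 2 \cdot 1 \left(-1\right) = -2$)
$f \left(-114 + 89\right) = - 2 \left(-114 + 89\right) = \left(-2\right) \left(-25\right) = 50$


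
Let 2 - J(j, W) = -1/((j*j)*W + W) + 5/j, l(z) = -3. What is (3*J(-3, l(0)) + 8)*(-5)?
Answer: -189/2 ≈ -94.500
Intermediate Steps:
J(j, W) = 2 + 1/(W + W*j**2) - 5/j (J(j, W) = 2 - (-1/((j*j)*W + W) + 5/j) = 2 - (-1/(j**2*W + W) + 5/j) = 2 - (-1/(W*j**2 + W) + 5/j) = 2 - (-1/(W + W*j**2) + 5/j) = 2 + (1/(W + W*j**2) - 5/j) = 2 + 1/(W + W*j**2) - 5/j)
(3*J(-3, l(0)) + 8)*(-5) = (3*((-3 - 5*(-3) - 5*(-3)*(-3)**2 + 2*(-3)*(-3) + 2*(-3)*(-3)**3)/(-3*(-3)*(1 + (-3)**2))) + 8)*(-5) = (3*(-1/3*(-1/3)*(-3 + 15 - 5*(-3)*9 + 18 + 2*(-3)*(-27))/(1 + 9)) + 8)*(-5) = (3*(-1/3*(-1/3)*(-3 + 15 + 135 + 18 + 162)/10) + 8)*(-5) = (3*(-1/3*(-1/3)*1/10*327) + 8)*(-5) = (3*(109/30) + 8)*(-5) = (109/10 + 8)*(-5) = (189/10)*(-5) = -189/2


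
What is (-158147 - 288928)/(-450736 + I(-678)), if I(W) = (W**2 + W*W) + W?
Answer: -447075/467954 ≈ -0.95538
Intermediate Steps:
I(W) = W + 2*W**2 (I(W) = (W**2 + W**2) + W = 2*W**2 + W = W + 2*W**2)
(-158147 - 288928)/(-450736 + I(-678)) = (-158147 - 288928)/(-450736 - 678*(1 + 2*(-678))) = -447075/(-450736 - 678*(1 - 1356)) = -447075/(-450736 - 678*(-1355)) = -447075/(-450736 + 918690) = -447075/467954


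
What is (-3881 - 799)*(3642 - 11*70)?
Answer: -13440960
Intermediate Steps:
(-3881 - 799)*(3642 - 11*70) = -4680*(3642 - 770) = -4680*2872 = -13440960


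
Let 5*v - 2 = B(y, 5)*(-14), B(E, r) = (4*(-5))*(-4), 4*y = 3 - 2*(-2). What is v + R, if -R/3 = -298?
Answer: 3352/5 ≈ 670.40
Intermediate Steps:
y = 7/4 (y = (3 - 2*(-2))/4 = (3 + 4)/4 = (¼)*7 = 7/4 ≈ 1.7500)
B(E, r) = 80 (B(E, r) = -20*(-4) = 80)
R = 894 (R = -3*(-298) = 894)
v = -1118/5 (v = ⅖ + (80*(-14))/5 = ⅖ + (⅕)*(-1120) = ⅖ - 224 = -1118/5 ≈ -223.60)
v + R = -1118/5 + 894 = 3352/5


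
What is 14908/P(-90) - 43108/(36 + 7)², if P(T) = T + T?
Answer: -8831083/83205 ≈ -106.14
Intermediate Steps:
P(T) = 2*T
14908/P(-90) - 43108/(36 + 7)² = 14908/((2*(-90))) - 43108/(36 + 7)² = 14908/(-180) - 43108/(43²) = 14908*(-1/180) - 43108/1849 = -3727/45 - 43108*1/1849 = -3727/45 - 43108/1849 = -8831083/83205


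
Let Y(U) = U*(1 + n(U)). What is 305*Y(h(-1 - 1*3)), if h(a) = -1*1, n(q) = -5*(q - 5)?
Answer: -9455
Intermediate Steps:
n(q) = 25 - 5*q (n(q) = -5*(-5 + q) = 25 - 5*q)
h(a) = -1
Y(U) = U*(26 - 5*U) (Y(U) = U*(1 + (25 - 5*U)) = U*(26 - 5*U))
305*Y(h(-1 - 1*3)) = 305*(-(26 - 5*(-1))) = 305*(-(26 + 5)) = 305*(-1*31) = 305*(-31) = -9455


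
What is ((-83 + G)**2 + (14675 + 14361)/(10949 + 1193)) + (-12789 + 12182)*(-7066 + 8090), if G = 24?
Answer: -3752391659/6071 ≈ -6.1809e+5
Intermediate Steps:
((-83 + G)**2 + (14675 + 14361)/(10949 + 1193)) + (-12789 + 12182)*(-7066 + 8090) = ((-83 + 24)**2 + (14675 + 14361)/(10949 + 1193)) + (-12789 + 12182)*(-7066 + 8090) = ((-59)**2 + 29036/12142) - 607*1024 = (3481 + 29036*(1/12142)) - 621568 = (3481 + 14518/6071) - 621568 = 21147669/6071 - 621568 = -3752391659/6071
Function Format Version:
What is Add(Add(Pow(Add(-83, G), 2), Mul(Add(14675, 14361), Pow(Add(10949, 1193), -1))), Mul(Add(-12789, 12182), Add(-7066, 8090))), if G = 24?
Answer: Rational(-3752391659, 6071) ≈ -6.1809e+5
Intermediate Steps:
Add(Add(Pow(Add(-83, G), 2), Mul(Add(14675, 14361), Pow(Add(10949, 1193), -1))), Mul(Add(-12789, 12182), Add(-7066, 8090))) = Add(Add(Pow(Add(-83, 24), 2), Mul(Add(14675, 14361), Pow(Add(10949, 1193), -1))), Mul(Add(-12789, 12182), Add(-7066, 8090))) = Add(Add(Pow(-59, 2), Mul(29036, Pow(12142, -1))), Mul(-607, 1024)) = Add(Add(3481, Mul(29036, Rational(1, 12142))), -621568) = Add(Add(3481, Rational(14518, 6071)), -621568) = Add(Rational(21147669, 6071), -621568) = Rational(-3752391659, 6071)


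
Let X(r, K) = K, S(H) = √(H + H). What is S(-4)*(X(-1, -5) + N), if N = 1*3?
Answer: -4*I*√2 ≈ -5.6569*I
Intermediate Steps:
S(H) = √2*√H (S(H) = √(2*H) = √2*√H)
N = 3
S(-4)*(X(-1, -5) + N) = (√2*√(-4))*(-5 + 3) = (√2*(2*I))*(-2) = (2*I*√2)*(-2) = -4*I*√2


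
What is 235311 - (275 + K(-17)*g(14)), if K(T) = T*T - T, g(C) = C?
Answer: 230752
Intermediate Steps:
K(T) = T² - T
235311 - (275 + K(-17)*g(14)) = 235311 - (275 - 17*(-1 - 17)*14) = 235311 - (275 - 17*(-18)*14) = 235311 - (275 + 306*14) = 235311 - (275 + 4284) = 235311 - 1*4559 = 235311 - 4559 = 230752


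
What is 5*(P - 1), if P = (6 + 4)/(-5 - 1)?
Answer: -40/3 ≈ -13.333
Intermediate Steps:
P = -5/3 (P = 10/(-6) = 10*(-1/6) = -5/3 ≈ -1.6667)
5*(P - 1) = 5*(-5/3 - 1) = 5*(-8/3) = -40/3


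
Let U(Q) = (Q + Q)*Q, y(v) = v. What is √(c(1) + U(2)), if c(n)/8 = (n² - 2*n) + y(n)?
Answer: 2*√2 ≈ 2.8284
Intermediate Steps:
U(Q) = 2*Q² (U(Q) = (2*Q)*Q = 2*Q²)
c(n) = -8*n + 8*n² (c(n) = 8*((n² - 2*n) + n) = 8*(n² - n) = -8*n + 8*n²)
√(c(1) + U(2)) = √(8*1*(-1 + 1) + 2*2²) = √(8*1*0 + 2*4) = √(0 + 8) = √8 = 2*√2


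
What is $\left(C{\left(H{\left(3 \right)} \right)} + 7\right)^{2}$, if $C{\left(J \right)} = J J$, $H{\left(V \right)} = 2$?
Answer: $121$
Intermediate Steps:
$C{\left(J \right)} = J^{2}$
$\left(C{\left(H{\left(3 \right)} \right)} + 7\right)^{2} = \left(2^{2} + 7\right)^{2} = \left(4 + 7\right)^{2} = 11^{2} = 121$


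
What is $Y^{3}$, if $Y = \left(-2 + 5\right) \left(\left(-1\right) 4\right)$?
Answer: $-1728$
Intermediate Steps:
$Y = -12$ ($Y = 3 \left(-4\right) = -12$)
$Y^{3} = \left(-12\right)^{3} = -1728$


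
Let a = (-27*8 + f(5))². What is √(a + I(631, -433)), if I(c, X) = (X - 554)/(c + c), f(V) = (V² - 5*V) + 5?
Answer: √70904857930/1262 ≈ 211.00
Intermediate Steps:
f(V) = 5 + V² - 5*V
a = 44521 (a = (-27*8 + (5 + 5² - 5*5))² = (-216 + (5 + 25 - 25))² = (-216 + 5)² = (-211)² = 44521)
I(c, X) = (-554 + X)/(2*c) (I(c, X) = (-554 + X)/((2*c)) = (-554 + X)*(1/(2*c)) = (-554 + X)/(2*c))
√(a + I(631, -433)) = √(44521 + (½)*(-554 - 433)/631) = √(44521 + (½)*(1/631)*(-987)) = √(44521 - 987/1262) = √(56184515/1262) = √70904857930/1262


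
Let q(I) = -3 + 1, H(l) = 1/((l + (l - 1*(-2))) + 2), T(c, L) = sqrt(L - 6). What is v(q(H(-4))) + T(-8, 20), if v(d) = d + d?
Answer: -4 + sqrt(14) ≈ -0.25834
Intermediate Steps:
T(c, L) = sqrt(-6 + L)
H(l) = 1/(4 + 2*l) (H(l) = 1/((l + (l + 2)) + 2) = 1/((l + (2 + l)) + 2) = 1/((2 + 2*l) + 2) = 1/(4 + 2*l))
q(I) = -2
v(d) = 2*d
v(q(H(-4))) + T(-8, 20) = 2*(-2) + sqrt(-6 + 20) = -4 + sqrt(14)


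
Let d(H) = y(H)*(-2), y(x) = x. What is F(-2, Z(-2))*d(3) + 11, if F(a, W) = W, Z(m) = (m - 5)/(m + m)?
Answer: ½ ≈ 0.50000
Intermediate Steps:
Z(m) = (-5 + m)/(2*m) (Z(m) = (-5 + m)/((2*m)) = (-5 + m)*(1/(2*m)) = (-5 + m)/(2*m))
d(H) = -2*H (d(H) = H*(-2) = -2*H)
F(-2, Z(-2))*d(3) + 11 = ((½)*(-5 - 2)/(-2))*(-2*3) + 11 = ((½)*(-½)*(-7))*(-6) + 11 = (7/4)*(-6) + 11 = -21/2 + 11 = ½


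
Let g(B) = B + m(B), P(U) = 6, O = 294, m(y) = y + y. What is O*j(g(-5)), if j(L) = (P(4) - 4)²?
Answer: 1176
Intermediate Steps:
m(y) = 2*y
g(B) = 3*B (g(B) = B + 2*B = 3*B)
j(L) = 4 (j(L) = (6 - 4)² = 2² = 4)
O*j(g(-5)) = 294*4 = 1176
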